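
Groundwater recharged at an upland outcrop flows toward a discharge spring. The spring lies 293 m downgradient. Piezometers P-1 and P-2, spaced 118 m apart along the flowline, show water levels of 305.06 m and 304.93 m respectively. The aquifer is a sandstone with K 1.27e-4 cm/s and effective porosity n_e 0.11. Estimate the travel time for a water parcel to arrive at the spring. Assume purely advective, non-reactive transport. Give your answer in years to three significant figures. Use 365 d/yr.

Hydraulic gradient i = (305.06 − 304.93) / 118 = 0.13 / 118 = 0.001102
K = 1.27e-4 cm/s × 864 = 0.1097 m/d
Darcy flux q = K·i = 0.1097 × 0.001102 = 1.209e-4 m/d
Average linear velocity = 1.209e-4 / 0.11 = 0.001099 m/d
t = L / v = 293 / 0.001099 = 266600 d
   = 266600 / 365 = 730 yr

730 years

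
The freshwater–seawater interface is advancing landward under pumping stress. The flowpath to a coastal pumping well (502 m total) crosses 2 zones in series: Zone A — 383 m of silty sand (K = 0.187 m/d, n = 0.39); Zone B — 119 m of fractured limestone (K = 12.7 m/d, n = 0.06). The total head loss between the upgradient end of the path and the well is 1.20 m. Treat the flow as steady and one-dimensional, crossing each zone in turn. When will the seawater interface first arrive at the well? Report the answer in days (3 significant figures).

268000 days

Steady 1-D flow in series ⇒ the Darcy flux q is identical in every zone and the zone head losses add (resistances L/K in series).
Σ(L/K) = 383/0.187 + 119/12.7 = 2048 + 9.370 = 2057 d
q = ΔH / Σ(L/K) = 1.20 / 2057 = 5.832e-4 m/d (same in every zone)
Zone A: v = q/n = 5.832e-4/0.39 = 0.001495 m/d → t_A = 383/0.001495 = 256100 d
Zone B: v = q/n = 5.832e-4/0.06 = 0.009721 m/d → t_B = 119/0.009721 = 12240 d
Total t = 256100 + 12240 = 268300 d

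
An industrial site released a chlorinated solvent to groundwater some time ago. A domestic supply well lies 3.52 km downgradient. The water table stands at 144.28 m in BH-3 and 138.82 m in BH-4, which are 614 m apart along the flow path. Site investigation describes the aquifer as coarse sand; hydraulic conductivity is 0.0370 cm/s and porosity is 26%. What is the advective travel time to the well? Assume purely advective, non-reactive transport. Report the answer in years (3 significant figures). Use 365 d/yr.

8.82 years

Hydraulic gradient i = (144.28 − 138.82) / 614 = 5.46 / 614 = 0.008893
K = 0.0370 cm/s × 864 = 31.97 m/d
q = Ki = 31.97 × 0.008893 = 0.2843 m/d
v_s = q/n_e = 0.2843/0.26 = 1.093 m/d
L = 3.52 km = 3520 m
t = L / v = 3520 / 1.093 = 3219 d
   = 3219 / 365 = 8.82 yr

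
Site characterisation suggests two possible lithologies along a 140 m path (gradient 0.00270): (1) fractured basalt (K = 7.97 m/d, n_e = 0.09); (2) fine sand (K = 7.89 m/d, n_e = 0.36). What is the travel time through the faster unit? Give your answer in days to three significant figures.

586 days

Unit 1 (fractured basalt): v = 7.97×0.0027/0.09 = 0.2391 m/d, t = 140/0.2391 = 585.5 d
Unit 2 (fine sand): v = 7.89×0.0027/0.36 = 0.05918 m/d, t = 140/0.05918 = 2366 d
Faster unit: t = 586 d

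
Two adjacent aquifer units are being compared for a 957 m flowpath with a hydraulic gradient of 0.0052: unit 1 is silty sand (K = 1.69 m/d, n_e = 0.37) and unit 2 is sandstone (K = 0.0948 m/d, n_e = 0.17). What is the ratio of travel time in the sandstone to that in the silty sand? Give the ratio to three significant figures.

8.19

Unit 1 (silty sand): v = 1.69×0.0052/0.37 = 0.02375 m/d, t = 957/0.02375 = 40290 d
Unit 2 (sandstone): v = 0.0948×0.0052/0.17 = 0.002900 m/d, t = 957/0.002900 = 330000 d
t(sandstone) / t(silty sand) = 330000/40290 = 8.19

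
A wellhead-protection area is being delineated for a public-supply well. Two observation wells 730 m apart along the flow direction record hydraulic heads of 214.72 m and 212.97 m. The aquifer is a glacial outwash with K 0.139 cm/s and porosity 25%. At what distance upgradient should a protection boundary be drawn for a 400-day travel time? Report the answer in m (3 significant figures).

461 m

Hydraulic gradient i = (214.72 − 212.97) / 730 = 1.75 / 730 = 0.002397
K = 0.139 cm/s × 864 = 120.1 m/d
q = Ki = 120.1 × 0.002397 = 0.2879 m/d
v_s = q/n_e = 0.2879/0.25 = 1.152 m/d
L = v × T = 1.152 × 400 = 460.6 m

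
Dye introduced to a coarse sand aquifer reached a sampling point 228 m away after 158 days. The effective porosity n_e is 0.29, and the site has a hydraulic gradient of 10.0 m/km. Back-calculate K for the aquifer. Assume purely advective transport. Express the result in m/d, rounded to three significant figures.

v = L / t = 228 / 158 = 1.443 m/d
K = v · n / i = 1.443 × 0.29 / 0.010 = 41.8 m/d

41.8 m/d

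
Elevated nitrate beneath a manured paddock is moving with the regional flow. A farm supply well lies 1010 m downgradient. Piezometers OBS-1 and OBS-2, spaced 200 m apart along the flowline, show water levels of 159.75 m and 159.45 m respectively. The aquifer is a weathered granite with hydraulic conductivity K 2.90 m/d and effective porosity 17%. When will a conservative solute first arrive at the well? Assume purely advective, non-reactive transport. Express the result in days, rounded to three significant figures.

Hydraulic gradient i = (159.75 − 159.45) / 200 = 0.30 / 200 = 0.001500
q = Ki = 2.90 × 0.001500 = 0.004350 m/d
Average linear velocity = 0.004350 / 0.17 = 0.02559 m/d
t = L / v = 1010 / 0.02559 = 39470 d

39500 days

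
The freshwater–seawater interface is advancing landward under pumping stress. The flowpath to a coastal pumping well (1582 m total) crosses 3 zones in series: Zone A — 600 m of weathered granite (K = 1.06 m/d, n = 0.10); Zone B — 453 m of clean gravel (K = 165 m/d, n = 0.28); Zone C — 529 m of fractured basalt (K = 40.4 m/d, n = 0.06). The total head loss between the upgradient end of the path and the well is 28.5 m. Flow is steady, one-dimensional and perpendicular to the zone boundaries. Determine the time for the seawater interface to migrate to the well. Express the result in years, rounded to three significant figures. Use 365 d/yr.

12.2 years

Continuity: the same q passes through each zone, so ΔH = q·Σ(L_j/K_j) — the zones act as resistances in series.
Σ(L/K) = 600/1.06 + 453/165 + 529/40.4 = 566.0 + 2.745 + 13.09 = 581.9 d
q = ΔH / Σ(L/K) = 28.5 / 581.9 = 0.04898 m/d (same in every zone)
Zone A: v = q/n = 0.04898/0.10 = 0.4898 m/d → t_A = 600/0.4898 = 1225 d
Zone B: v = q/n = 0.04898/0.28 = 0.1749 m/d → t_B = 453/0.1749 = 2590 d
Zone C: v = q/n = 0.04898/0.06 = 0.8163 m/d → t_C = 529/0.8163 = 648.0 d
Total t = 1225 + 2590 + 648.0 = 4463 d
   = 4463 / 365 = 12.2 yr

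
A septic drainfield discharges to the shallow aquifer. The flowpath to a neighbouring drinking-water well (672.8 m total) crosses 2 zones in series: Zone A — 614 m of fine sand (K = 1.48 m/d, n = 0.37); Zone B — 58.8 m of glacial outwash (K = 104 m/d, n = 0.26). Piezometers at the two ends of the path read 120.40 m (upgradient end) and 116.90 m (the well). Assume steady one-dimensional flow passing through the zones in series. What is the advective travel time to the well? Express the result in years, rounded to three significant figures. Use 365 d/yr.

Total head drop ΔH = 120.40 − 116.90 = 3.50 m
Steady 1-D flow in series ⇒ the Darcy flux q is identical in every zone and the zone head losses add (resistances L/K in series).
Σ(L/K) = 614/1.48 + 58.8/104 = 414.9 + 0.5654 = 415.4 d
q = ΔH / Σ(L/K) = 3.50 / 415.4 = 0.008425 m/d (same in every zone)
Zone A: v = q/n = 0.008425/0.37 = 0.02277 m/d → t_A = 614/0.02277 = 26960 d
Zone B: v = q/n = 0.008425/0.26 = 0.03240 m/d → t_B = 58.8/0.03240 = 1815 d
Total t = 26960 + 1815 = 28780 d
   = 28780 / 365 = 78.8 yr

78.8 years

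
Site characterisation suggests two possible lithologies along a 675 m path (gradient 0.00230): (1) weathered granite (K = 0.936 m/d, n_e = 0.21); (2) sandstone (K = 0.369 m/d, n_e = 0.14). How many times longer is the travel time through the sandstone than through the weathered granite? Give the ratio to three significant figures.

1.69

Unit 1 (weathered granite): v = 0.936×0.0023/0.21 = 0.01025 m/d, t = 675/0.01025 = 65840 d
Unit 2 (sandstone): v = 0.369×0.0023/0.14 = 0.006062 m/d, t = 675/0.006062 = 111300 d
t(sandstone) / t(weathered granite) = 111300/65840 = 1.69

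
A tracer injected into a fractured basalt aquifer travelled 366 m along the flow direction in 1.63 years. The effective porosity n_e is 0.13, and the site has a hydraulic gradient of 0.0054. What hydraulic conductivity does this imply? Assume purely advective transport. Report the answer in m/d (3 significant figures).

14.8 m/d

t = 1.63 years = 594.9 d
v = L / t = 366 / 594.9 = 0.6152 m/d
K = v · n / i = 0.6152 × 0.13 / 0.0054 = 14.8 m/d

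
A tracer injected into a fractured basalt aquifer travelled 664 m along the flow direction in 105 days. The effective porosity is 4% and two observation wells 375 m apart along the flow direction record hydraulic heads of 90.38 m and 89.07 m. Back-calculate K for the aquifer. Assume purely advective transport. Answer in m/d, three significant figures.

72.4 m/d

Hydraulic gradient i = (90.38 − 89.07) / 375 = 1.31 / 375 = 0.003493
v = L / t = 664 / 105 = 6.324 m/d
K = v · n / i = 6.324 × 0.04 / 0.003493 = 72.4 m/d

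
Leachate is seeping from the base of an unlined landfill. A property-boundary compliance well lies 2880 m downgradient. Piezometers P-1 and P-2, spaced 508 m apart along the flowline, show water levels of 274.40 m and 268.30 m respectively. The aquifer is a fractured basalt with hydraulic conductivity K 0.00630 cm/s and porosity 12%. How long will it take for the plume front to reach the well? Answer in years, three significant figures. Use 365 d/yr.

14.5 years

Hydraulic gradient i = (274.40 − 268.30) / 508 = 6.10 / 508 = 0.01201
K = 0.00630 cm/s × 864 = 5.443 m/d
Darcy flux q = K·i = 5.443 × 0.01201 = 0.06536 m/d
v = Ki/n = 5.443·0.01201/0.12 = 0.5447 m/d
t = L / v = 2880 / 0.5447 = 5288 d
   = 5288 / 365 = 14.5 yr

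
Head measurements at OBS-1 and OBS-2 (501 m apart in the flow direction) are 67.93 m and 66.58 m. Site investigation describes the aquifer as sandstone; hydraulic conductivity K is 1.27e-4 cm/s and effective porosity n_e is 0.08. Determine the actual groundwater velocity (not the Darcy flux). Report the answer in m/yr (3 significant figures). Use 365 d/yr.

1.35 m/yr

Hydraulic gradient i = (67.93 − 66.58) / 501 = 1.35 / 501 = 0.002695
K = 1.27e-4 cm/s × 864 = 0.1097 m/d
Specific discharge q = 0.1097 × 0.002695 = 2.957e-4 m/d
Average linear velocity = 2.957e-4 / 0.08 = 0.003696 m/d
   = 0.003696 × 365 = 1.35 m/yr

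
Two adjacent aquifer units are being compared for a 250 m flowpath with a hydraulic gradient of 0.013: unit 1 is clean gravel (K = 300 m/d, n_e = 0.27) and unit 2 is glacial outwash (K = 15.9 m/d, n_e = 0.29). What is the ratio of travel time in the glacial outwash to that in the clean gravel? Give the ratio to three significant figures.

Unit 1 (clean gravel): v = 300×0.013/0.27 = 14.44 m/d, t = 250/14.44 = 17.31 d
Unit 2 (glacial outwash): v = 15.9×0.013/0.29 = 0.7128 m/d, t = 250/0.7128 = 350.7 d
t(glacial outwash) / t(clean gravel) = 350.7/17.31 = 20.3

20.3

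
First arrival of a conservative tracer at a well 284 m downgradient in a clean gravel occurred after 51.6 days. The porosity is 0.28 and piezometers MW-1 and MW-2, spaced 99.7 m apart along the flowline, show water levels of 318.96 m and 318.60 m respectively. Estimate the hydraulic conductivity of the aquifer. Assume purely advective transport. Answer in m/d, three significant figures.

Hydraulic gradient i = (318.96 − 318.60) / 99.7 = 0.36 / 99.7 = 0.003611
v = L / t = 284 / 51.6 = 5.504 m/d
K = v · n / i = 5.504 × 0.28 / 0.003611 = 427 m/d

427 m/d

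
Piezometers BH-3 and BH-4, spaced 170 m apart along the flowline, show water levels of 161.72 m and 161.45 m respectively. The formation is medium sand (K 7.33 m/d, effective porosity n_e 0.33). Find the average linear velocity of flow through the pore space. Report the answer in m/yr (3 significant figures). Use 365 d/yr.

12.9 m/yr

Hydraulic gradient i = (161.72 − 161.45) / 170 = 0.27 / 170 = 0.001588
q = Ki = 7.33 × 0.001588 = 0.01164 m/d
v_s = q/n_e = 0.01164/0.33 = 0.03528 m/d
   = 0.03528 × 365 = 12.9 m/yr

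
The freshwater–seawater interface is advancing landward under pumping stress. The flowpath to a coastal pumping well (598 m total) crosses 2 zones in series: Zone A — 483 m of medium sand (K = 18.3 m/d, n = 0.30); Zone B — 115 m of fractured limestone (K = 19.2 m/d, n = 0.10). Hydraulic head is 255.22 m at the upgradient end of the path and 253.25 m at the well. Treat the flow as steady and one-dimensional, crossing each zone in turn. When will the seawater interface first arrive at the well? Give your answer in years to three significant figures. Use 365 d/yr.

7.04 years

Total head drop ΔH = 255.22 − 253.25 = 1.97 m
Continuity: the same q passes through each zone, so ΔH = q·Σ(L_j/K_j) — the zones act as resistances in series.
Σ(L/K) = 483/18.3 + 115/19.2 = 26.39 + 5.990 = 32.38 d
q = ΔH / Σ(L/K) = 1.97 / 32.38 = 0.06083 m/d (same in every zone)
Zone A: v = q/n = 0.06083/0.30 = 0.2028 m/d → t_A = 483/0.2028 = 2382 d
Zone B: v = q/n = 0.06083/0.10 = 0.6083 m/d → t_B = 115/0.6083 = 189.0 d
Total t = 2382 + 189.0 = 2571 d
   = 2571 / 365 = 7.04 yr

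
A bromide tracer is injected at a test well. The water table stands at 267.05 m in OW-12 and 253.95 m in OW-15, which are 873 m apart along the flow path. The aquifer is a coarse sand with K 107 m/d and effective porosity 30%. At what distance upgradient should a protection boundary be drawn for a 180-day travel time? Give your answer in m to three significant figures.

Hydraulic gradient i = (267.05 − 253.95) / 873 = 13.10 / 873 = 0.01501
Darcy flux q = K·i = 107 × 0.01501 = 1.606 m/d
Average linear velocity = 1.606 / 0.30 = 5.352 m/d
L = v × T = 5.352 × 180 = 963.4 m

963 m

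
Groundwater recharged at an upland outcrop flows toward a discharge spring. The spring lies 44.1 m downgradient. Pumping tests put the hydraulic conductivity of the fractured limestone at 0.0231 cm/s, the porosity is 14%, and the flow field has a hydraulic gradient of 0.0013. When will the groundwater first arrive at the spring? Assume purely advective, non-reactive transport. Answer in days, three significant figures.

238 days

K = 0.0231 cm/s × 864 = 19.96 m/d
Specific discharge q = 19.96 × 0.0013 = 0.02595 m/d
Average linear velocity = 0.02595 / 0.14 = 0.1853 m/d
t = L / v = 44.1 / 0.1853 = 238.0 d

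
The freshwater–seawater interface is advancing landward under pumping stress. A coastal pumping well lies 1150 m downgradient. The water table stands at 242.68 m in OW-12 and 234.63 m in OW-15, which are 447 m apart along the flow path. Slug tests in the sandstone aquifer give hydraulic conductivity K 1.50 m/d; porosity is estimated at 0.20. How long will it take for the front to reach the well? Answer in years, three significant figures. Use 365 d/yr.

Hydraulic gradient i = (242.68 − 234.63) / 447 = 8.05 / 447 = 0.01801
q = Ki = 1.50 × 0.01801 = 0.02701 m/d
v_s = q/n_e = 0.02701/0.20 = 0.1351 m/d
t = L / v = 1150 / 0.1351 = 8514 d
   = 8514 / 365 = 23.3 yr

23.3 years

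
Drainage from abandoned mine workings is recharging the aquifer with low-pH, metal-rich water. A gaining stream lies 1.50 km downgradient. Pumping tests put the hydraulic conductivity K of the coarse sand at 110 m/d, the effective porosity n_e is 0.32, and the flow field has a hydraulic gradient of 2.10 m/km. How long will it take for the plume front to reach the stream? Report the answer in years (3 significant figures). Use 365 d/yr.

5.69 years

q = Ki = 110 × 0.0021 = 0.2310 m/d
Seepage velocity v = q / n = 0.2310 / 0.32 = 0.7219 m/d
L = 1.50 km = 1500 m
t = L / v = 1500 / 0.7219 = 2078 d
   = 2078 / 365 = 5.69 yr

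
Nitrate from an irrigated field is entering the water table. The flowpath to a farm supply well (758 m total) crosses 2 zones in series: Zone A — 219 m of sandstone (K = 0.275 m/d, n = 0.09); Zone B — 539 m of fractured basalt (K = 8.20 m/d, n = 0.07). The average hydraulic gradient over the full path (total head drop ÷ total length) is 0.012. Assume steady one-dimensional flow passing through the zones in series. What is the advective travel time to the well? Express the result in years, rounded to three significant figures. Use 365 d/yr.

14.9 years

Steady 1-D flow in series ⇒ the Darcy flux q is identical in every zone and the zone head losses add (resistances L/K in series).
Σ(L/K) = 219/0.275 + 539/8.20 = 796.4 + 65.73 = 862.1 d
K_eq = L_total / Σ(L/K) = 758 / 862.1 = 0.8793 m/d
q = K_eq · i = 0.8793 × 0.012 = 0.01055 m/d (same in every zone)
Zone A: v = q/n = 0.01055/0.09 = 0.1172 m/d → t_A = 219/0.1172 = 1868 d
Zone B: v = q/n = 0.01055/0.07 = 0.1507 m/d → t_B = 539/0.1507 = 3576 d
Total t = 1868 + 3576 = 5444 d
   = 5444 / 365 = 14.9 yr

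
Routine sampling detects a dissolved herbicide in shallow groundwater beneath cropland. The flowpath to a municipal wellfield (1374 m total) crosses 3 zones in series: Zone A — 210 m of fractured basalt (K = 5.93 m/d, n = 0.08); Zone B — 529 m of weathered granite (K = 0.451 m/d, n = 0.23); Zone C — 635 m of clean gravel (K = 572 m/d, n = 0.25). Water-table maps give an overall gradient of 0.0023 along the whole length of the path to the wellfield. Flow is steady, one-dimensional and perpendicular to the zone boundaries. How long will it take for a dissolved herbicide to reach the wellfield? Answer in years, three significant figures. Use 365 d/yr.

Continuity: the same q passes through each zone, so ΔH = q·Σ(L_j/K_j) — the zones act as resistances in series.
Σ(L/K) = 210/5.93 + 529/0.451 + 635/572 = 35.41 + 1173 + 1.110 = 1209 d
K_eq = L_total / Σ(L/K) = 1374 / 1209 = 1.136 m/d
q = K_eq · i = 1.136 × 0.0023 = 0.002613 m/d (same in every zone)
Zone A: v = q/n = 0.002613/0.08 = 0.03266 m/d → t_A = 210/0.03266 = 6430 d
Zone B: v = q/n = 0.002613/0.23 = 0.01136 m/d → t_B = 529/0.01136 = 46570 d
Zone C: v = q/n = 0.002613/0.25 = 0.01045 m/d → t_C = 635/0.01045 = 60760 d
Total t = 6430 + 46570 + 60760 = 113800 d
   = 113800 / 365 = 312 yr

312 years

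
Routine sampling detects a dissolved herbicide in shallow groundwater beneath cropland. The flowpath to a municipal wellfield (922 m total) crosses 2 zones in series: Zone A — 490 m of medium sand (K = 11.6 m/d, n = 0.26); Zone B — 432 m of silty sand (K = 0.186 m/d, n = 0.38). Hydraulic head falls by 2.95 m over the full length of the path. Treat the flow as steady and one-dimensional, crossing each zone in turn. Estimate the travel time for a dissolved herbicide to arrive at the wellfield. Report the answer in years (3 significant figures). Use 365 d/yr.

640 years

Continuity: the same q passes through each zone, so ΔH = q·Σ(L_j/K_j) — the zones act as resistances in series.
Σ(L/K) = 490/11.6 + 432/0.186 = 42.24 + 2323 = 2365 d
q = ΔH / Σ(L/K) = 2.95 / 2365 = 0.001247 m/d (same in every zone)
Zone A: v = q/n = 0.001247/0.26 = 0.004798 m/d → t_A = 490/0.004798 = 102100 d
Zone B: v = q/n = 0.001247/0.38 = 0.003283 m/d → t_B = 432/0.003283 = 131600 d
Total t = 102100 + 131600 = 233700 d
   = 233700 / 365 = 640 yr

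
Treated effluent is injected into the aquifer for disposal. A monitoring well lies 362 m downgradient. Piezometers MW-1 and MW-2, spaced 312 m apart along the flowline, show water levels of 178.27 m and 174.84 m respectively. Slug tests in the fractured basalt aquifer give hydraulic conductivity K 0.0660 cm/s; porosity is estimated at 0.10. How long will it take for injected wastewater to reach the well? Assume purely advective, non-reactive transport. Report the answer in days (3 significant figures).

57.7 days

Hydraulic gradient i = (178.27 − 174.84) / 312 = 3.43 / 312 = 0.01099
K = 0.0660 cm/s × 864 = 57.02 m/d
Specific discharge q = 57.02 × 0.01099 = 0.6269 m/d
v_s = q/n_e = 0.6269/0.10 = 6.269 m/d
t = L / v = 362 / 6.269 = 57.74 d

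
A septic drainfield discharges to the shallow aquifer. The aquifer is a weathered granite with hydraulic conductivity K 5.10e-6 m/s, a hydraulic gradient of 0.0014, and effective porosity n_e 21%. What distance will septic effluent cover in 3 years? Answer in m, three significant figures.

K = 5.10e-6 m/s × 86400 s/d = 0.4406 m/d
Darcy flux q = K·i = 0.4406 × 0.0014 = 6.169e-4 m/d
Average linear velocity = 6.169e-4 / 0.21 = 0.002938 m/d
T = 3 yr × 365 = 1095 d
L = v × T = 0.002938 × 1095 = 3.217 m

3.22 m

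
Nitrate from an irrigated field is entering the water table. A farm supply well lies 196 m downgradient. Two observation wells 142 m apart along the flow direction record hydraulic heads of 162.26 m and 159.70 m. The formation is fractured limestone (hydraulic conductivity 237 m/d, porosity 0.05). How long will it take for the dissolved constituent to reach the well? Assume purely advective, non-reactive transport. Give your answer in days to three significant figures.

2.29 days

Hydraulic gradient i = (162.26 − 159.70) / 142 = 2.56 / 142 = 0.01803
q = Ki = 237 × 0.01803 = 4.273 m/d
v = Ki/n = 237·0.01803/0.05 = 85.45 m/d
t = L / v = 196 / 85.45 = 2.294 d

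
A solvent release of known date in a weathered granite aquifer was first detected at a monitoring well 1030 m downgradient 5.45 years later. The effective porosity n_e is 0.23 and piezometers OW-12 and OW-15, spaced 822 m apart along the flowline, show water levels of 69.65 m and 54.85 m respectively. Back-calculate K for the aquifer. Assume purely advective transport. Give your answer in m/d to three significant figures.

6.61 m/d

Hydraulic gradient i = (69.65 − 54.85) / 822 = 14.80 / 822 = 0.01800
t = 5.45 years = 1989 d
v = L / t = 1030 / 1989 = 0.5178 m/d
K = v · n / i = 0.5178 × 0.23 / 0.01800 = 6.61 m/d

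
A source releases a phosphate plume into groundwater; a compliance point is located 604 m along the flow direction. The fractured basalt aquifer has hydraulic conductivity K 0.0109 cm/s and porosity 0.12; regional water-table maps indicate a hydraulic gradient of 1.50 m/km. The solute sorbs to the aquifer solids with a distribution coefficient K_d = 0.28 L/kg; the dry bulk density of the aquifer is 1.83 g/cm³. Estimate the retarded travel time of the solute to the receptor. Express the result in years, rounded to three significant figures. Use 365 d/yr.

74.1 years

K = 0.0109 cm/s × 864 = 9.418 m/d
q = Ki = 9.418 × 0.0015 = 0.01413 m/d
v_s = q/n_e = 0.01413/0.12 = 0.1177 m/d
Retardation R = 1 + ρ_b·K_d/n = 1 + 1.83×0.28/0.12 = 5.270
Contaminant velocity v_c = v/R = 0.1177/5.270 = 0.02234 m/d
t = L/v_c = 604/0.02234 = 27040 d
   = 27040/365 = 74.1 yr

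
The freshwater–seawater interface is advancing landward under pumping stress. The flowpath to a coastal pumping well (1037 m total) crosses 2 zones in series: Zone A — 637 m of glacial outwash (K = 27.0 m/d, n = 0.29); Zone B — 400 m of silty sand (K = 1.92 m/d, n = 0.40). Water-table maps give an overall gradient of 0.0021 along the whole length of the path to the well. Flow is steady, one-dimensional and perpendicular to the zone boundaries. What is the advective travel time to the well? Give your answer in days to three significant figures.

36700 days

Steady 1-D flow in series ⇒ the Darcy flux q is identical in every zone and the zone head losses add (resistances L/K in series).
Σ(L/K) = 637/27.0 + 400/1.92 = 23.59 + 208.3 = 231.9 d
K_eq = L_total / Σ(L/K) = 1037 / 231.9 = 4.471 m/d
q = K_eq · i = 4.471 × 0.0021 = 0.009390 m/d (same in every zone)
Zone A: v = q/n = 0.009390/0.29 = 0.03238 m/d → t_A = 637/0.03238 = 19670 d
Zone B: v = q/n = 0.009390/0.40 = 0.02347 m/d → t_B = 400/0.02347 = 17040 d
Total t = 19670 + 17040 = 36710 d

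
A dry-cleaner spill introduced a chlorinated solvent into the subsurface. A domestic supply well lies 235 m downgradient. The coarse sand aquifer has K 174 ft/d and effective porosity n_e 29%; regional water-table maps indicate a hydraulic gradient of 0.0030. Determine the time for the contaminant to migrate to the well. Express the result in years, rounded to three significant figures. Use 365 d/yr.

K = 174 ft/d × 0.3048 = 53.04 m/d
q = Ki = 53.04 × 0.0030 = 0.1591 m/d
v = Ki/n = 53.04·0.0030/0.29 = 0.5486 m/d
t = L / v = 235 / 0.5486 = 428.3 d
   = 428.3 / 365 = 1.17 yr

1.17 years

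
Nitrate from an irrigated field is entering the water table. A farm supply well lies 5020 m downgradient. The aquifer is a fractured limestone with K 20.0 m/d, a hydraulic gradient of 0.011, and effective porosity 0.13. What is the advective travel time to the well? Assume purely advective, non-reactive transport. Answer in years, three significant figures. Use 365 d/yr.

8.13 years

Specific discharge q = 20.0 × 0.011 = 0.2200 m/d
v_s = q/n_e = 0.2200/0.13 = 1.692 m/d
t = L / v = 5020 / 1.692 = 2966 d
   = 2966 / 365 = 8.13 yr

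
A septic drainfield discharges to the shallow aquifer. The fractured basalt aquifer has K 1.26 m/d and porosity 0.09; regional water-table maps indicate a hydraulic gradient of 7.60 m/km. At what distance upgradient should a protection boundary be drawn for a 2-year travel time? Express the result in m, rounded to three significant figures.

Specific discharge q = 1.26 × 0.0076 = 0.009576 m/d
v_s = q/n_e = 0.009576/0.09 = 0.1064 m/d
T = 2 yr × 365 = 730 d
L = v × T = 0.1064 × 730 = 77.67 m

77.7 m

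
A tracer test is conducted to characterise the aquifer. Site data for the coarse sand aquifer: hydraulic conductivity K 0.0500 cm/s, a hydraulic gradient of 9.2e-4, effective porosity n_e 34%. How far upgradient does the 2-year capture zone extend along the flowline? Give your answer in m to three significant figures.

85.3 m

K = 0.0500 cm/s × 864 = 43.20 m/d
Specific discharge q = 43.20 × 9.2e-4 = 0.03974 m/d
v = Ki/n = 43.20·9.2e-4/0.34 = 0.1169 m/d
T = 2 yr × 365 = 730 d
L = v × T = 0.1169 × 730 = 85.33 m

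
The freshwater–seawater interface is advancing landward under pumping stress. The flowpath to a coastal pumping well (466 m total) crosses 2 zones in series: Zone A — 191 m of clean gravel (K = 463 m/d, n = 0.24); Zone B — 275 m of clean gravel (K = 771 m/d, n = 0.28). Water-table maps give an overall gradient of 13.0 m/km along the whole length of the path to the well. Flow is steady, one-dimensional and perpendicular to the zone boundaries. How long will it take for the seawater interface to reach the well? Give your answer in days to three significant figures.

Continuity: the same q passes through each zone, so ΔH = q·Σ(L_j/K_j) — the zones act as resistances in series.
Σ(L/K) = 191/463 + 275/771 = 0.4125 + 0.3567 = 0.7692 d
K_eq = L_total / Σ(L/K) = 466 / 0.7692 = 605.8 m/d
q = K_eq · i = 605.8 × 0.013 = 7.876 m/d (same in every zone)
Zone A: v = q/n = 7.876/0.24 = 32.82 m/d → t_A = 191/32.82 = 5.820 d
Zone B: v = q/n = 7.876/0.28 = 28.13 m/d → t_B = 275/28.13 = 9.777 d
Total t = 5.820 + 9.777 = 15.60 d

15.6 days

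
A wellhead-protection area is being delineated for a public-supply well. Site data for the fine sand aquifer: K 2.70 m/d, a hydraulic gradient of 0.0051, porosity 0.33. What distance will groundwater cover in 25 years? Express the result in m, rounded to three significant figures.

Specific discharge q = 2.70 × 0.0051 = 0.01377 m/d
v = Ki/n = 2.70·0.0051/0.33 = 0.04173 m/d
T = 25 yr × 365 = 9125 d
L = v × T = 0.04173 × 9125 = 380.8 m

381 m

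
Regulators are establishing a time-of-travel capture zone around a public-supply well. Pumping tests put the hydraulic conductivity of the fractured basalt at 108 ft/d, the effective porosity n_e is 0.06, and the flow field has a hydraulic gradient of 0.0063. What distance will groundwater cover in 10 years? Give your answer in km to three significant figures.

12.6 km

K = 108 ft/d × 0.3048 = 32.92 m/d
q = Ki = 32.92 × 0.0063 = 0.2074 m/d
Average linear velocity = 0.2074 / 0.06 = 3.456 m/d
T = 10 yr × 365 = 3650 d
L = v × T = 3.456 × 3650 = 12620 m
   = 12.6 km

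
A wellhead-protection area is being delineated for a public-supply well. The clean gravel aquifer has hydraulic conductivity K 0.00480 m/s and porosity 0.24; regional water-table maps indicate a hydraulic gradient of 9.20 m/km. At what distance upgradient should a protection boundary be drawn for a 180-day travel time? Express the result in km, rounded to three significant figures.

2.86 km

K = 0.00480 m/s × 86400 s/d = 414.7 m/d
q = Ki = 414.7 × 0.0092 = 3.815 m/d
Seepage velocity v = q / n = 3.815 / 0.24 = 15.90 m/d
L = v × T = 15.90 × 180 = 2862 m
   = 2.86 km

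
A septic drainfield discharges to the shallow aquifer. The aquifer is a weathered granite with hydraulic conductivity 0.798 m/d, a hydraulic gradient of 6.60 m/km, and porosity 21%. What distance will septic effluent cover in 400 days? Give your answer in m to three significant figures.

10.0 m

q = Ki = 0.798 × 0.0066 = 0.005267 m/d
v_s = q/n_e = 0.005267/0.21 = 0.02508 m/d
L = v × T = 0.02508 × 400 = 10.03 m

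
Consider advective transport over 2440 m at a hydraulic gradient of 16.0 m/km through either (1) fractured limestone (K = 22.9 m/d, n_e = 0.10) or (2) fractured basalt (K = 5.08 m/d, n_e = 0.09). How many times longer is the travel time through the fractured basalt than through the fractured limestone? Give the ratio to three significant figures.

Unit 1 (fractured limestone): v = 22.9×0.016/0.10 = 3.664 m/d, t = 2440/3.664 = 665.9 d
Unit 2 (fractured basalt): v = 5.08×0.016/0.09 = 0.9031 m/d, t = 2440/0.9031 = 2702 d
t(fractured basalt) / t(fractured limestone) = 2702/665.9 = 4.06

4.06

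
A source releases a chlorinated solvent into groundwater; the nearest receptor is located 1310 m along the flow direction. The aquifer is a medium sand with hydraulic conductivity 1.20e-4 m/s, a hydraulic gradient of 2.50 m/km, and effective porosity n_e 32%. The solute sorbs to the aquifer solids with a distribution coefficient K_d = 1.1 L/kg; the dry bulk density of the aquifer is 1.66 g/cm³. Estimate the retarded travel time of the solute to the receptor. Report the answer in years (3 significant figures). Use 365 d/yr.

K = 1.20e-4 m/s × 86400 s/d = 10.37 m/d
Specific discharge q = 10.37 × 0.0025 = 0.02592 m/d
Average linear velocity = 0.02592 / 0.32 = 0.08100 m/d
Retardation R = 1 + ρ_b·K_d/n = 1 + 1.66×1.1/0.32 = 6.706
Contaminant velocity v_c = v/R = 0.08100/6.706 = 0.01208 m/d
t = L/v_c = 1310/0.01208 = 108500 d
   = 108500/365 = 297 yr

297 years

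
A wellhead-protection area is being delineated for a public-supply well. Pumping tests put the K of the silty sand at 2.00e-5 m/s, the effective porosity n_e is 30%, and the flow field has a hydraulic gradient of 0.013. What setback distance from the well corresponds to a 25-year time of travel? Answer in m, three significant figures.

683 m

K = 2.00e-5 m/s × 86400 s/d = 1.728 m/d
Specific discharge q = 1.728 × 0.013 = 0.02246 m/d
Average linear velocity = 0.02246 / 0.30 = 0.07488 m/d
T = 25 yr × 365 = 9125 d
L = v × T = 0.07488 × 9125 = 683.3 m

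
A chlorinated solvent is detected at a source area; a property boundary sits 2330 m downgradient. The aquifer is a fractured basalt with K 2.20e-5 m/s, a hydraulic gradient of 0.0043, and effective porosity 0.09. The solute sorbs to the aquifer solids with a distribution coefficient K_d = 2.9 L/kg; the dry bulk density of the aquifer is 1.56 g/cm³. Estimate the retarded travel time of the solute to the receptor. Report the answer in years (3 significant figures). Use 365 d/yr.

3600 years

K = 2.20e-5 m/s × 86400 s/d = 1.901 m/d
Darcy flux q = K·i = 1.901 × 0.0043 = 0.008173 m/d
Seepage velocity v = q / n = 0.008173 / 0.09 = 0.09082 m/d
Retardation R = 1 + ρ_b·K_d/n = 1 + 1.56×2.9/0.09 = 51.27
Contaminant velocity v_c = v/R = 0.09082/51.27 = 0.001771 m/d
t = L/v_c = 2330/0.001771 = 1.315e6 d
   = 1.315e6/365 = 3600 yr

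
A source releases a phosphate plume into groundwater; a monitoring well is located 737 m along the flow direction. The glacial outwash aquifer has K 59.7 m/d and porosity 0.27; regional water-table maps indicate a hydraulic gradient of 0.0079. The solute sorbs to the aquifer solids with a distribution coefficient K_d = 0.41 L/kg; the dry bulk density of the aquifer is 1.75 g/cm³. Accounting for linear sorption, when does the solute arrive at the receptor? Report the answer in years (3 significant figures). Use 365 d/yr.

q = Ki = 59.7 × 0.0079 = 0.4716 m/d
Seepage velocity v = q / n = 0.4716 / 0.27 = 1.747 m/d
Retardation R = 1 + ρ_b·K_d/n = 1 + 1.75×0.41/0.27 = 3.657
Contaminant velocity v_c = v/R = 1.747/3.657 = 0.4776 m/d
t = L/v_c = 737/0.4776 = 1543 d
   = 1543/365 = 4.23 yr

4.23 years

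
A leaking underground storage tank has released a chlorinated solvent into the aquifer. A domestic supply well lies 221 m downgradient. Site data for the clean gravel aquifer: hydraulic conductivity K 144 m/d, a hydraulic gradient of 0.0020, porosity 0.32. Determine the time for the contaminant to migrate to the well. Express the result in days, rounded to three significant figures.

246 days

q = Ki = 144 × 0.0020 = 0.2880 m/d
v = Ki/n = 144·0.0020/0.32 = 0.9000 m/d
t = L / v = 221 / 0.9000 = 245.6 d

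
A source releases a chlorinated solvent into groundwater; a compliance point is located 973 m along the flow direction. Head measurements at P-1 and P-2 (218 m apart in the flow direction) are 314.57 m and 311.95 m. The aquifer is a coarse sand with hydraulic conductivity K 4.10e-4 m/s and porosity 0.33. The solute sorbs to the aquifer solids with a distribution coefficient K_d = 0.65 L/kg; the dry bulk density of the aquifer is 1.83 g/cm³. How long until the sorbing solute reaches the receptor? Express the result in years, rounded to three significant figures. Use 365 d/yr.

Hydraulic gradient i = (314.57 − 311.95) / 218 = 2.62 / 218 = 0.01202
K = 4.10e-4 m/s × 86400 s/d = 35.42 m/d
q = Ki = 35.42 × 0.01202 = 0.4257 m/d
Seepage velocity v = q / n = 0.4257 / 0.33 = 1.290 m/d
Retardation R = 1 + ρ_b·K_d/n = 1 + 1.83×0.65/0.33 = 4.605
Contaminant velocity v_c = v/R = 1.290/4.605 = 0.2802 m/d
t = L/v_c = 973/0.2802 = 3473 d
   = 3473/365 = 9.51 yr

9.51 years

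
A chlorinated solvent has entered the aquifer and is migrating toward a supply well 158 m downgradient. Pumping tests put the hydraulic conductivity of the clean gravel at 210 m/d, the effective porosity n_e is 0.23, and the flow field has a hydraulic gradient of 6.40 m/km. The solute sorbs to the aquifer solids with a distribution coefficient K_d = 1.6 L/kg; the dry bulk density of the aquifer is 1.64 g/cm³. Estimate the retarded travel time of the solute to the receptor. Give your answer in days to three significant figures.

Specific discharge q = 210 × 0.0064 = 1.344 m/d
v = Ki/n = 210·0.0064/0.23 = 5.843 m/d
Retardation R = 1 + ρ_b·K_d/n = 1 + 1.64×1.6/0.23 = 12.41
Contaminant velocity v_c = v/R = 5.843/12.41 = 0.4709 m/d
t = L/v_c = 158/0.4709 = 335.5 d

336 days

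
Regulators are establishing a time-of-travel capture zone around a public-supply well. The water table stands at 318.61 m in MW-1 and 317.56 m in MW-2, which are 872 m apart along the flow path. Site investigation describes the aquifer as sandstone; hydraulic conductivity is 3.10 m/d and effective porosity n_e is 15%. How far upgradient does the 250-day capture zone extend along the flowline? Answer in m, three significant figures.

6.22 m

Hydraulic gradient i = (318.61 − 317.56) / 872 = 1.05 / 872 = 0.001204
q = Ki = 3.10 × 0.001204 = 0.003733 m/d
v_s = q/n_e = 0.003733/0.15 = 0.02489 m/d
L = v × T = 0.02489 × 250 = 6.221 m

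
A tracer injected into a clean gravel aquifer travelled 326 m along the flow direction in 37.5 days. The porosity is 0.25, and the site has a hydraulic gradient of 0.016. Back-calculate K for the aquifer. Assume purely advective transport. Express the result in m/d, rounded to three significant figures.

136 m/d

v = L / t = 326 / 37.5 = 8.693 m/d
K = v · n / i = 8.693 × 0.25 / 0.016 = 136 m/d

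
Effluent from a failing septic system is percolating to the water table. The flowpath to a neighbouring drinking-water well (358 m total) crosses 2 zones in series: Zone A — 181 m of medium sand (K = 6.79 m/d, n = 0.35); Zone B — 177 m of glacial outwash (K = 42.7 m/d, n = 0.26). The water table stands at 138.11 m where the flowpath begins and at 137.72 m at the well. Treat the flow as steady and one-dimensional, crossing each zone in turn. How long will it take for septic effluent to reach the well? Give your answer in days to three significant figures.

8640 days

Total head drop ΔH = 138.11 − 137.72 = 0.39 m
Continuity: the same q passes through each zone, so ΔH = q·Σ(L_j/K_j) — the zones act as resistances in series.
Σ(L/K) = 181/6.79 + 177/42.7 = 26.66 + 4.145 = 30.80 d
q = ΔH / Σ(L/K) = 0.39 / 30.80 = 0.01266 m/d (same in every zone)
Zone A: v = q/n = 0.01266/0.35 = 0.03618 m/d → t_A = 181/0.03618 = 5003 d
Zone B: v = q/n = 0.01266/0.26 = 0.04870 m/d → t_B = 177/0.04870 = 3635 d
Total t = 5003 + 3635 = 8638 d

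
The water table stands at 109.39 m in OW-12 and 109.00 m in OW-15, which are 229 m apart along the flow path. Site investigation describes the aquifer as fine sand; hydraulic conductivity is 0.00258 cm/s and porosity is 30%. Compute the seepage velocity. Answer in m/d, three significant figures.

0.0127 m/d

Hydraulic gradient i = (109.39 − 109.00) / 229 = 0.39 / 229 = 0.001703
K = 0.00258 cm/s × 864 = 2.229 m/d
Darcy flux q = K·i = 2.229 × 0.001703 = 0.003796 m/d
Seepage velocity v = q / n = 0.003796 / 0.30 = 0.01265 m/d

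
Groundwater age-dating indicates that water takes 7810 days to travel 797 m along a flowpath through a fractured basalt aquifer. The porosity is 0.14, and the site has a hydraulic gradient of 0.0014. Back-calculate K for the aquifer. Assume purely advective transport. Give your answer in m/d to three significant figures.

v = L / t = 797 / 7810 = 0.1020 m/d
K = v · n / i = 0.1020 × 0.14 / 0.0014 = 10.2 m/d

10.2 m/d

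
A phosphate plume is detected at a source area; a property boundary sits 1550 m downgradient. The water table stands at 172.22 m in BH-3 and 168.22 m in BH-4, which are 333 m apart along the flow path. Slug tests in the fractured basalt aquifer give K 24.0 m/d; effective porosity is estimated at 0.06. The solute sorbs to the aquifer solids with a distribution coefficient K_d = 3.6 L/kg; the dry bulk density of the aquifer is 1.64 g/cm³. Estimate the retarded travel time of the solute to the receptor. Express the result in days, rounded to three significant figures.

32100 days

Hydraulic gradient i = (172.22 − 168.22) / 333 = 4.00 / 333 = 0.01201
q = Ki = 24.0 × 0.01201 = 0.2883 m/d
Average linear velocity = 0.2883 / 0.06 = 4.805 m/d
Retardation R = 1 + ρ_b·K_d/n = 1 + 1.64×3.6/0.06 = 99.40
Contaminant velocity v_c = v/R = 4.805/99.40 = 0.04834 m/d
t = L/v_c = 1550/0.04834 = 32070 d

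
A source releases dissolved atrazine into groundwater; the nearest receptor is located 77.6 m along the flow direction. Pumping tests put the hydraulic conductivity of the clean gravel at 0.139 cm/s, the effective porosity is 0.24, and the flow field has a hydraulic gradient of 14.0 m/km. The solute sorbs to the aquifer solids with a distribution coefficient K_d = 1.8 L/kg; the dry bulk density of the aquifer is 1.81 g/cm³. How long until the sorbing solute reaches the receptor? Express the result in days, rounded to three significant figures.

161 days

K = 0.139 cm/s × 864 = 120.1 m/d
q = Ki = 120.1 × 0.014 = 1.681 m/d
v_s = q/n_e = 1.681/0.24 = 7.006 m/d
Retardation R = 1 + ρ_b·K_d/n = 1 + 1.81×1.8/0.24 = 14.58
Contaminant velocity v_c = v/R = 7.006/14.58 = 0.4807 m/d
t = L/v_c = 77.6/0.4807 = 161.4 d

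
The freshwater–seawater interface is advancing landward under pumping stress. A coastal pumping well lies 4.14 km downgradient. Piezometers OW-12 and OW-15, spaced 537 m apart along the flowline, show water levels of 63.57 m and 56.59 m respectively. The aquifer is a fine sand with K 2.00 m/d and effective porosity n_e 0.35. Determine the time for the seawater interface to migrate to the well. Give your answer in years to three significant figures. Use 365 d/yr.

153 years

Hydraulic gradient i = (63.57 − 56.59) / 537 = 6.98 / 537 = 0.01300
Specific discharge q = 2.00 × 0.01300 = 0.02600 m/d
v = Ki/n = 2.00·0.01300/0.35 = 0.07428 m/d
L = 4.14 km = 4140 m
t = L / v = 4140 / 0.07428 = 55740 d
   = 55740 / 365 = 153 yr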